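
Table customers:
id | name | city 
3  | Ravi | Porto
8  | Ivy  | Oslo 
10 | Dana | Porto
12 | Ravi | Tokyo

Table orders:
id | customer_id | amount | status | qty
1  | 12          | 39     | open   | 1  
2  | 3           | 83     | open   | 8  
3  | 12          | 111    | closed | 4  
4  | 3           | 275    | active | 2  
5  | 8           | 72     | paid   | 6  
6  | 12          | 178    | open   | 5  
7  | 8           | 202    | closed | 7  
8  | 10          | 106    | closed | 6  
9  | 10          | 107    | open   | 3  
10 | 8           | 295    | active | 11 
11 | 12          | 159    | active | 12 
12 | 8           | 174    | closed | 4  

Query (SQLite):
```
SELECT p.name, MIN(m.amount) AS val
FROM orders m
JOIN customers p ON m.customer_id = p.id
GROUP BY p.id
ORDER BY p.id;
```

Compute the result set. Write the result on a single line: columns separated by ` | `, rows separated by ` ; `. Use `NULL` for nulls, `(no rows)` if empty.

Join each orders row to its customers via customer_id.
Group joined rows by customers.id; compute MIN(m.amount) per group.
  3: ids {2, 4} → MIN(m.amount)=83
  8: ids {5, 7, 10, 12} → MIN(m.amount)=72
  10: ids {8, 9} → MIN(m.amount)=106
  12: ids {1, 3, 6, 11} → MIN(m.amount)=39

Ravi | 83 ; Ivy | 72 ; Dana | 106 ; Ravi | 39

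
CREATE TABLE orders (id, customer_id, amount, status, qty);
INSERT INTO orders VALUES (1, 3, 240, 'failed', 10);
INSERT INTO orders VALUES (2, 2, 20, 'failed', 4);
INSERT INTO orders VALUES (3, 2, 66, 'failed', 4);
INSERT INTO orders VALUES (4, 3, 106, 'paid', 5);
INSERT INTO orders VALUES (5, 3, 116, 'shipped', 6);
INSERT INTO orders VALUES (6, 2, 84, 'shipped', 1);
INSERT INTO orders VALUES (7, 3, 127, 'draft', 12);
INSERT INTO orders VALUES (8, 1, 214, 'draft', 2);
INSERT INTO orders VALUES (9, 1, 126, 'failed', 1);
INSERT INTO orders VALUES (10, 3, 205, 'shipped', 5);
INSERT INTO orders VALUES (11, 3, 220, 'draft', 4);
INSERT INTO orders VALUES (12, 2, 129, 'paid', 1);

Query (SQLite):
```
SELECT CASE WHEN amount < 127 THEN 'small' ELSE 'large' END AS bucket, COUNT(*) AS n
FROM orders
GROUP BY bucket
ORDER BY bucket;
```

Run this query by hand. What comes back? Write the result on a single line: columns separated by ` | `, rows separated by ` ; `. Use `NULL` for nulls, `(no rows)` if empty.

large | 6 ; small | 6

Bucket rows by amount < 127 → 'small' else 'large'; count each bucket.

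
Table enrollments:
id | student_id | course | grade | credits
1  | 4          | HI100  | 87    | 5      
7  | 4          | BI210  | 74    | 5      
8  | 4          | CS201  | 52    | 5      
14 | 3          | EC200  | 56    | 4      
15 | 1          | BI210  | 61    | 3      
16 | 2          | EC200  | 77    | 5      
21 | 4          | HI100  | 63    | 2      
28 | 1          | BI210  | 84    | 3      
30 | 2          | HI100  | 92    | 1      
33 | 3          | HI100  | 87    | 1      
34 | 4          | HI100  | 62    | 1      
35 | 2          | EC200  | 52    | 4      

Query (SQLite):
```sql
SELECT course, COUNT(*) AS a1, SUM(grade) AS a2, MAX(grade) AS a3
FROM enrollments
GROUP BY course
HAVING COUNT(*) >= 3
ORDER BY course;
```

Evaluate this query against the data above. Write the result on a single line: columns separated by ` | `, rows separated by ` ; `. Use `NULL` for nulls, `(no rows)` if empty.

Group enrollments by course.
Per group compute: COUNT(*), SUM(grade), MAX(grade).
HAVING: drop groups with fewer than 3 rows.
  BI210: ids {7, 15, 28} → COUNT(*)=3, SUM(grade)=219, MAX(grade)=84
  CS201: ids {8} → COUNT(*)=1, SUM(grade)=52, MAX(grade)=52
  EC200: ids {14, 16, 35} → COUNT(*)=3, SUM(grade)=185, MAX(grade)=77
  HI100: ids {1, 21, 30, 33, 34} → COUNT(*)=5, SUM(grade)=391, MAX(grade)=92

BI210 | 3 | 219 | 84 ; EC200 | 3 | 185 | 77 ; HI100 | 5 | 391 | 92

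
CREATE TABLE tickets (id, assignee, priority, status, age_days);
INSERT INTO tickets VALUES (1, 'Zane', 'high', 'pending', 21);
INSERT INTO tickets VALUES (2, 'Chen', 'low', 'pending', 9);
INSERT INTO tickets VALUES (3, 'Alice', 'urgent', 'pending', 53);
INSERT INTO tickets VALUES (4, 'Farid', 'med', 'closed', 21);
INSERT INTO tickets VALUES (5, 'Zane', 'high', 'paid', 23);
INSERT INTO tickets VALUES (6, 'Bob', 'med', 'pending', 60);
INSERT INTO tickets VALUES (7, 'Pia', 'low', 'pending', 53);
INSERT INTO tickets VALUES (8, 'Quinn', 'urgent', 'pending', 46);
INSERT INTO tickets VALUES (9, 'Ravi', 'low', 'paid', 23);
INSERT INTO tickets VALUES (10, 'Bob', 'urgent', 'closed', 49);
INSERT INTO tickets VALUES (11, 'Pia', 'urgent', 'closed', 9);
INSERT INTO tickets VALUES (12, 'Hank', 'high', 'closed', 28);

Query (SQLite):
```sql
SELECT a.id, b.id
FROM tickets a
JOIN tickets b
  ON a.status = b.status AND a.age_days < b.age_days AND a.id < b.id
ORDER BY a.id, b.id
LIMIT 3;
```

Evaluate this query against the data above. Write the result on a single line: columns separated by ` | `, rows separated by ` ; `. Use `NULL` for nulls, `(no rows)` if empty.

1 | 3 ; 1 | 6 ; 1 | 7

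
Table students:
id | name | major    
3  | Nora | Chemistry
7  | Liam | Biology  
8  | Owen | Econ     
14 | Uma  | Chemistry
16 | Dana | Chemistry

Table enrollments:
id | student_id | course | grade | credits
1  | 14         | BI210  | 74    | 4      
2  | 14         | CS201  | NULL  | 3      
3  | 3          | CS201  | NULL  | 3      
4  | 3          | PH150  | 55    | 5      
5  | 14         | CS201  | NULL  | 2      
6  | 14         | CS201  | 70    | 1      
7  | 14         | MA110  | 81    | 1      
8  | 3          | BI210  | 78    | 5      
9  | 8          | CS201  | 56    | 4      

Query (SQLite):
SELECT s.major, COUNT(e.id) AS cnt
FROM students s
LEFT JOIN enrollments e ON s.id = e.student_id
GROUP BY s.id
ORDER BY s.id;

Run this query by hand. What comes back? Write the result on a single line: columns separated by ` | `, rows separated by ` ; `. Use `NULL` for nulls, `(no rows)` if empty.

Chemistry | 3 ; Biology | 0 ; Econ | 1 ; Chemistry | 5 ; Chemistry | 0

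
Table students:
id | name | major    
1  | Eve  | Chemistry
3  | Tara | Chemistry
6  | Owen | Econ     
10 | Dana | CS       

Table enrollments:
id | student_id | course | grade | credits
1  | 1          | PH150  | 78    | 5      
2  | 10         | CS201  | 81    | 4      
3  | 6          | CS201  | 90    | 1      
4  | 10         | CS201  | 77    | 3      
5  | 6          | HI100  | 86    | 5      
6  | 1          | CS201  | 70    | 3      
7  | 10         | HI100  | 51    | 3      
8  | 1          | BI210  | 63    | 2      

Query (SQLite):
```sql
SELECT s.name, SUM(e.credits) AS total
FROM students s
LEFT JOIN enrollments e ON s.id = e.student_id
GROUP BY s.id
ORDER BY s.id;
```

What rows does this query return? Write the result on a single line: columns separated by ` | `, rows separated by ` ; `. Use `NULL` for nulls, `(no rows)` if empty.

LEFT JOIN keeps every students row; unmatched ones get NULL for enrollments columns.
Group by students.id and compute SUM(e.credits). SUM over an all-NULL group is NULL.
  1: ids {1, 6, 8} → SUM(e.credits)=10
  3: ids {—} → SUM(e.credits)=NULL
  6: ids {3, 5} → SUM(e.credits)=6
  10: ids {2, 4, 7} → SUM(e.credits)=10

Eve | 10 ; Tara | NULL ; Owen | 6 ; Dana | 10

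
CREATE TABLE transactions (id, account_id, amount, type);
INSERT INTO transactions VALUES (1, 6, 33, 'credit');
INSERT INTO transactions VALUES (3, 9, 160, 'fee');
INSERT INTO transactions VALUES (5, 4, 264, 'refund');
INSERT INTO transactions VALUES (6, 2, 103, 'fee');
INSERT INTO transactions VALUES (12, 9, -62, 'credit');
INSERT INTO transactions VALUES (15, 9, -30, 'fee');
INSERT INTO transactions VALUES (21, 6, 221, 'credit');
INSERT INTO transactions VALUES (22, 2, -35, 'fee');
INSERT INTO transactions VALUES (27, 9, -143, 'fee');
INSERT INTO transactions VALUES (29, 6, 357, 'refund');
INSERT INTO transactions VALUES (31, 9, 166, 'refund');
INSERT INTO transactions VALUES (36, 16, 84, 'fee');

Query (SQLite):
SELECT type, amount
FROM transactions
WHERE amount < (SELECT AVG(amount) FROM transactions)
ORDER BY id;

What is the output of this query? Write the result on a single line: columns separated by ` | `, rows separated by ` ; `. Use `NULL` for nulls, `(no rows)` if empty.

credit | 33 ; credit | -62 ; fee | -30 ; fee | -35 ; fee | -143 ; fee | 84

Scalar subquery: AVG(amount) over all transactions rows = 93.166667 (≈; comparison uses full precision).
Keep rows where amount < that value.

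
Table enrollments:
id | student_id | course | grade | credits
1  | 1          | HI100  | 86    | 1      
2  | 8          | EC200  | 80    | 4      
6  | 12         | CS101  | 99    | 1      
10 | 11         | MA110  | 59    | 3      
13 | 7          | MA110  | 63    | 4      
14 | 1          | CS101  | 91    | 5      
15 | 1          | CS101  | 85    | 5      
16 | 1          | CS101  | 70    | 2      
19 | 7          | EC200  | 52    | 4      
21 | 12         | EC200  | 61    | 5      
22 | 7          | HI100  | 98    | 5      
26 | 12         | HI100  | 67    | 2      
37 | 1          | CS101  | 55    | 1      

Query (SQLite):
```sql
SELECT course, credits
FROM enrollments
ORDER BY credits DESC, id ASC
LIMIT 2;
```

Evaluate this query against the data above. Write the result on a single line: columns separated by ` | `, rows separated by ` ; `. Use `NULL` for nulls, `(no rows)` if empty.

CS101 | 5 ; CS101 | 5

Sort by credits desc, tiebreak id asc: (5, id=14), (5, id=15), (5, id=21), (5, id=22), (4, id=2) …. Take first 2.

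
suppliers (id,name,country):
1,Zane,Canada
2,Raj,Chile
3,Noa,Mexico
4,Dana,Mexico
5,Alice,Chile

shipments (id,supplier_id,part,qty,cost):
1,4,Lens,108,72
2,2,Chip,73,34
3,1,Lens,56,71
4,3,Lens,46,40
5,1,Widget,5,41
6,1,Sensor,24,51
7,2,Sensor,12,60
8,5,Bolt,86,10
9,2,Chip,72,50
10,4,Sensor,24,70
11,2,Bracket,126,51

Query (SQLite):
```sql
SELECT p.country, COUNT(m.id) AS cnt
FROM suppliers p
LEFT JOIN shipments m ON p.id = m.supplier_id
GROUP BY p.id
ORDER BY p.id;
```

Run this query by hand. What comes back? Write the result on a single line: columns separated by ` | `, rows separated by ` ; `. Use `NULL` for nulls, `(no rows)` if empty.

Canada | 3 ; Chile | 4 ; Mexico | 1 ; Mexico | 2 ; Chile | 1

LEFT JOIN keeps every suppliers row; unmatched ones get NULL for shipments columns.
Group by suppliers.id and compute COUNT(m.id). COUNT(col) of an all-NULL group is 0.
  1: ids {3, 5, 6} → COUNT(m.id)=3
  2: ids {2, 7, 9, 11} → COUNT(m.id)=4
  3: ids {4} → COUNT(m.id)=1
  4: ids {1, 10} → COUNT(m.id)=2
  5: ids {8} → COUNT(m.id)=1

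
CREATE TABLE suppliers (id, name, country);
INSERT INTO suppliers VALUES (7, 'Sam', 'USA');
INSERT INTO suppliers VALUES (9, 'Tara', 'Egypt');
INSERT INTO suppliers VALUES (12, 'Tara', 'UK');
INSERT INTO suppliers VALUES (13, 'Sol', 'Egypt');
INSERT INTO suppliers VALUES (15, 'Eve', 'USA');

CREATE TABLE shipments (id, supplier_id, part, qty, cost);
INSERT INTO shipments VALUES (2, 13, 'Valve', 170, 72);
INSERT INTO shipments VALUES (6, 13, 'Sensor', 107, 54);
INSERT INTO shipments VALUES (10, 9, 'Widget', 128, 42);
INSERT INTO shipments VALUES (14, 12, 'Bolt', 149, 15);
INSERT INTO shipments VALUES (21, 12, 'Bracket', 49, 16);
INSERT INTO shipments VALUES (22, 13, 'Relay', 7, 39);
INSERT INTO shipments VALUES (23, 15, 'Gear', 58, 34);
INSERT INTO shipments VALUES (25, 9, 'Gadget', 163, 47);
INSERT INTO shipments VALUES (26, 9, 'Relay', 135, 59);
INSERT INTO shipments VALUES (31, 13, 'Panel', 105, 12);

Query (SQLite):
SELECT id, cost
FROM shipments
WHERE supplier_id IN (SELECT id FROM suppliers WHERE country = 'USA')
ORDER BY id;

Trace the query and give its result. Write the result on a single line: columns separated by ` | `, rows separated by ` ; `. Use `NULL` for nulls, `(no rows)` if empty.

23 | 34

Inner query: suppliers.id where country = 'USA'.
Outer: keep shipments rows whose supplier_id is in that set.
Inner query → {7, 15}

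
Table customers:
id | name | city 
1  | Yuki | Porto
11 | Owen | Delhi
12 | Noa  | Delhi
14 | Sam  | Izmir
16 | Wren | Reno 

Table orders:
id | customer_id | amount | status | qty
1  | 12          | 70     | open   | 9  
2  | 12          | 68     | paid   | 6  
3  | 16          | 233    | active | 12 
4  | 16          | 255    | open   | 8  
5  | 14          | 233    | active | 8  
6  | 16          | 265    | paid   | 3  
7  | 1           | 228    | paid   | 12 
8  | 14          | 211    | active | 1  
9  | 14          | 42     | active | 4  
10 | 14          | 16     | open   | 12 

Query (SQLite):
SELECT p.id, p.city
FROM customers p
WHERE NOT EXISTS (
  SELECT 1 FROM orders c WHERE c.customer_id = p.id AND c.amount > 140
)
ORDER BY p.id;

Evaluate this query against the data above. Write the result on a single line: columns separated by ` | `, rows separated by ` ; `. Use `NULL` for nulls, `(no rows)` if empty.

For each customers row, check whether any orders with matching customer_id has amount > 140.
Keep rows where that is false.

11 | Delhi ; 12 | Delhi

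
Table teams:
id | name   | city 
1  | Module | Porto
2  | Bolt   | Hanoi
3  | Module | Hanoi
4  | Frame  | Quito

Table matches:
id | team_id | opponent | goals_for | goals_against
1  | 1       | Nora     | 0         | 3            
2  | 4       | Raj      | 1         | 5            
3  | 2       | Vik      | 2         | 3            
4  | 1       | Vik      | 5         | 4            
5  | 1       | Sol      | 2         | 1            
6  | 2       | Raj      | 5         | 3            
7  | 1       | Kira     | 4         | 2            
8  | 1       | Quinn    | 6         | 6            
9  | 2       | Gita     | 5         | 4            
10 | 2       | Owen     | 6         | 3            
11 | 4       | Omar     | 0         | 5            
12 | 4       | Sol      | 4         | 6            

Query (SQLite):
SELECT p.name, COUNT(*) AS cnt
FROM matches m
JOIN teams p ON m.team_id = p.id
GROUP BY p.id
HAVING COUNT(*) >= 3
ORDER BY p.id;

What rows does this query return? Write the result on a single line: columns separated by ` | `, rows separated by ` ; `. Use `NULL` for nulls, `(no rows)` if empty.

Join each matches row to its teams via team_id.
Group joined rows by teams.id; compute COUNT(*) per group.
HAVING: keep groups with count ≥ 3.
  1: ids {1, 4, 5, 7, 8} → COUNT(*)=5
  2: ids {3, 6, 9, 10} → COUNT(*)=4
  4: ids {2, 11, 12} → COUNT(*)=3

Module | 5 ; Bolt | 4 ; Frame | 3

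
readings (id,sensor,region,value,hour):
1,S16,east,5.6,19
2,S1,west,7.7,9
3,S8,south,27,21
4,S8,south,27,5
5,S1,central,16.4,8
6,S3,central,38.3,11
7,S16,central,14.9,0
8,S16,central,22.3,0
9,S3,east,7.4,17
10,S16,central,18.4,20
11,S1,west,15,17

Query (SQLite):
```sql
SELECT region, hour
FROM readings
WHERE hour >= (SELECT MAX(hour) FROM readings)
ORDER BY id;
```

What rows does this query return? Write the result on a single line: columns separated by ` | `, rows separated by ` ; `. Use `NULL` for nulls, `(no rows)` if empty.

south | 21

Scalar subquery: MAX(hour) over all readings rows = 21.
Keep rows where hour >= that value.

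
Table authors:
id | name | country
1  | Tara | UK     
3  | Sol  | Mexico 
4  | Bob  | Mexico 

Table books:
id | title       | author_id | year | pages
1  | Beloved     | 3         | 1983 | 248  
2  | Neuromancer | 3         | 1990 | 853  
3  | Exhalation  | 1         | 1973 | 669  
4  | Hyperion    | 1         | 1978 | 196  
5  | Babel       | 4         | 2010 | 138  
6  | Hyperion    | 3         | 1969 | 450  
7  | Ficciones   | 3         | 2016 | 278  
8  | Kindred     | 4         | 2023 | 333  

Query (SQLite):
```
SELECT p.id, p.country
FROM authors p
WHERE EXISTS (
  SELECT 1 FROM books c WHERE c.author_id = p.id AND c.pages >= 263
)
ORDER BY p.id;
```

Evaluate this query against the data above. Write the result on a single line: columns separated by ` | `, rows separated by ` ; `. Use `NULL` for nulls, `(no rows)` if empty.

For each authors row, check whether any books with matching author_id has pages >= 263.
Keep rows where that is true.

1 | UK ; 3 | Mexico ; 4 | Mexico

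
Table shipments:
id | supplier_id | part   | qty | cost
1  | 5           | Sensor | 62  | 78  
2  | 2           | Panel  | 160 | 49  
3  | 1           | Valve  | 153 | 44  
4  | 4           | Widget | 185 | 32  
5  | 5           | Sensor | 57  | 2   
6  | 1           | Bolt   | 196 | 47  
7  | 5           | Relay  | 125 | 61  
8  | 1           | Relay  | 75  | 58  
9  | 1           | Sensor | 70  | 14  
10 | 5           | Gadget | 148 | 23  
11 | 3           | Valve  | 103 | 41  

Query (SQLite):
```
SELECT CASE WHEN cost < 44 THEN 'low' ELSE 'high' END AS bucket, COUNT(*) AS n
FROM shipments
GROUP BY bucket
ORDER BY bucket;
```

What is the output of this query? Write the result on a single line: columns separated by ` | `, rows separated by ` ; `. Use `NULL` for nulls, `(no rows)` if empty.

high | 6 ; low | 5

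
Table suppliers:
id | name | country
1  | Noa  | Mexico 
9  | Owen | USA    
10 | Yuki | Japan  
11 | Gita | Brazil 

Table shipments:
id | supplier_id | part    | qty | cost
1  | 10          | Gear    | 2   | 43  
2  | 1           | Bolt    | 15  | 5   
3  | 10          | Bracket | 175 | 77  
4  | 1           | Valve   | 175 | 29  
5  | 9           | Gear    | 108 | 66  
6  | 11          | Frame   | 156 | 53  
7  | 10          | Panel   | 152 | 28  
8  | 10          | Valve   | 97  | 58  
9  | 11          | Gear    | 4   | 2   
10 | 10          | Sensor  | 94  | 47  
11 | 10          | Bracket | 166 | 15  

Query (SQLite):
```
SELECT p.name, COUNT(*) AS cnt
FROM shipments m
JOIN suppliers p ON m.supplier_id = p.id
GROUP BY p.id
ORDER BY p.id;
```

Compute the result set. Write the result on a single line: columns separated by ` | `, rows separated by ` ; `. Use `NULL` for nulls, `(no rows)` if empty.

Noa | 2 ; Owen | 1 ; Yuki | 6 ; Gita | 2

Join each shipments row to its suppliers via supplier_id.
Group joined rows by suppliers.id; compute COUNT(*) per group.
  1: ids {2, 4} → COUNT(*)=2
  9: ids {5} → COUNT(*)=1
  10: ids {1, 3, 7, 8, 10, 11} → COUNT(*)=6
  11: ids {6, 9} → COUNT(*)=2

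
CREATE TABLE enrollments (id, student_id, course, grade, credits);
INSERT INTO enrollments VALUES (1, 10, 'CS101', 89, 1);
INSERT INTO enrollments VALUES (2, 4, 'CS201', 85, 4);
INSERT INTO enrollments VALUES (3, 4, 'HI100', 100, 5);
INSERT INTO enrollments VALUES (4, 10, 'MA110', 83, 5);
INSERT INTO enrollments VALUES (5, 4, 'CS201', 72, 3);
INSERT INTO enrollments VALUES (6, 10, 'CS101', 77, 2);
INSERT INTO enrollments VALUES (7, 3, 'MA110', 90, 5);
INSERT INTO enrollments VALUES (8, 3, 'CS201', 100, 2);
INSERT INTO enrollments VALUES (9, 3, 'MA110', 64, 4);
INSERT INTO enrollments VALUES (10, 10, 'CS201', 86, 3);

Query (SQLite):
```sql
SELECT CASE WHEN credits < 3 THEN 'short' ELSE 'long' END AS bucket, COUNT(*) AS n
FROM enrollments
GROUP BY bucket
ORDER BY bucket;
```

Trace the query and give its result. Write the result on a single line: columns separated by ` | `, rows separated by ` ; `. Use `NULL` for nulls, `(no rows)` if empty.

long | 7 ; short | 3

Bucket rows by credits < 3 → 'short' else 'long'; count each bucket.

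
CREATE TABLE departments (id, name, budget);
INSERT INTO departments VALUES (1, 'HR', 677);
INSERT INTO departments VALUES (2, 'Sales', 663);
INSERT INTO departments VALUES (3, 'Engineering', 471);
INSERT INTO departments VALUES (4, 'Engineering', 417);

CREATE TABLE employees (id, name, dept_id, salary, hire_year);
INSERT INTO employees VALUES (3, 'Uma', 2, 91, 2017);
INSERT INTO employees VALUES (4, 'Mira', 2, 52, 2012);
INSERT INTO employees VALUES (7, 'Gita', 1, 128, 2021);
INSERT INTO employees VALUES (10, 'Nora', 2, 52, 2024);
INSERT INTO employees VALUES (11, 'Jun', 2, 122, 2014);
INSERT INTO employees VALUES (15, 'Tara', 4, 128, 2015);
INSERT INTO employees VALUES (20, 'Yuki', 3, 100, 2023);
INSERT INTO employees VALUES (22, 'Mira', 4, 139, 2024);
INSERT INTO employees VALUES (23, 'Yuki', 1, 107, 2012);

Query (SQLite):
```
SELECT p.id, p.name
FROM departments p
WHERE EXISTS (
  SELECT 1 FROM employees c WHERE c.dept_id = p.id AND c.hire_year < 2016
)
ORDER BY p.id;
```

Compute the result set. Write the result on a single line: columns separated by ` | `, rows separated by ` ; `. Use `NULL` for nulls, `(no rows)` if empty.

1 | HR ; 2 | Sales ; 4 | Engineering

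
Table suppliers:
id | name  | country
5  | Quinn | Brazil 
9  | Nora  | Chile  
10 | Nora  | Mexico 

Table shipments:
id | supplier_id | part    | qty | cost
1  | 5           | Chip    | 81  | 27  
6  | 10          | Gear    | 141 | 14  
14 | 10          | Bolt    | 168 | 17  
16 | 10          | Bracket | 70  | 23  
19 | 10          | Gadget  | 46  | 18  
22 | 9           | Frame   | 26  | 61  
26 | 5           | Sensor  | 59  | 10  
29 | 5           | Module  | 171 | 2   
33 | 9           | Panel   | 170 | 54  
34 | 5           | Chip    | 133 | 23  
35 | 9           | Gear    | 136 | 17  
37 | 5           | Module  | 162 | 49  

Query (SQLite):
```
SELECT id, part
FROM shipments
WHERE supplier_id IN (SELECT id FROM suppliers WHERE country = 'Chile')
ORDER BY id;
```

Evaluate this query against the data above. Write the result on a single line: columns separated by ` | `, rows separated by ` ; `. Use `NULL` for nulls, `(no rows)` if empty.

22 | Frame ; 33 | Panel ; 35 | Gear

Inner query: suppliers.id where country = 'Chile'.
Outer: keep shipments rows whose supplier_id is in that set.
Inner query → {9}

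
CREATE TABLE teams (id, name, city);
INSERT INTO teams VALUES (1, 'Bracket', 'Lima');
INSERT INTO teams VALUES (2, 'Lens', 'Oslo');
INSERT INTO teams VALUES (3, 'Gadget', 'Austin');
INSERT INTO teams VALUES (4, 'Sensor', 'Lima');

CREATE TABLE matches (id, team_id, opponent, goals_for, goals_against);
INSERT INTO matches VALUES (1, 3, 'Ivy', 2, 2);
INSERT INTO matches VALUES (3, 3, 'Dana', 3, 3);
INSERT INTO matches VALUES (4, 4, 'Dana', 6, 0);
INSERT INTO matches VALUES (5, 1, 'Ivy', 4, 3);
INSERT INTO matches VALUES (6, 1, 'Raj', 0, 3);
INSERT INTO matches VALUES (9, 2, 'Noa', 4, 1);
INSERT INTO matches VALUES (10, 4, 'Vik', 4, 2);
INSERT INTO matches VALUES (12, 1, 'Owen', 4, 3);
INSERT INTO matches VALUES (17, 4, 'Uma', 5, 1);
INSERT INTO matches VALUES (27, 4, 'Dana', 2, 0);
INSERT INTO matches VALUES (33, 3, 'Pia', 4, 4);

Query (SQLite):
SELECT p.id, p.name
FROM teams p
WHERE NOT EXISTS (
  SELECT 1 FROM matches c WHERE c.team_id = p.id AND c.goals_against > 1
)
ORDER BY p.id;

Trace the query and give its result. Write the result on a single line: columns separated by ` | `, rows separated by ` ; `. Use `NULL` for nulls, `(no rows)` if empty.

2 | Lens

For each teams row, check whether any matches with matching team_id has goals_against > 1.
Keep rows where that is false.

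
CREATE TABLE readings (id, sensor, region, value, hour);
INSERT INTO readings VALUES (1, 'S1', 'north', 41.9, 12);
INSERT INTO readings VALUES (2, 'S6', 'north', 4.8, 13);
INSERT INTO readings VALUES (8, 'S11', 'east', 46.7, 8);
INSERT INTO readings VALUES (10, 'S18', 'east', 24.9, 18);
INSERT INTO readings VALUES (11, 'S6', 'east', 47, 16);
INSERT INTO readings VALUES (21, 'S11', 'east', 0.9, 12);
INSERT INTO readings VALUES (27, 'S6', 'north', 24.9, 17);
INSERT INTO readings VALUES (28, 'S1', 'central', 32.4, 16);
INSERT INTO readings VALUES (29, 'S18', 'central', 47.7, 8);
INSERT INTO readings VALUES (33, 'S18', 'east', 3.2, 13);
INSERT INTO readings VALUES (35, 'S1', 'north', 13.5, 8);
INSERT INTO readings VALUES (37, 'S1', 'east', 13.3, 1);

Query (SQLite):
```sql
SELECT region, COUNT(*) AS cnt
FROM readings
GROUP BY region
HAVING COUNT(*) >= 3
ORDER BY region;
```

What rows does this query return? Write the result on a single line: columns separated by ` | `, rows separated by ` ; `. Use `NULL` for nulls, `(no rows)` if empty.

Partition readings by region; compute COUNT(*) within each group.
HAVING: keep groups with count ≥ 3.
  central: ids {28, 29} → COUNT(*)=2
  east: ids {8, 10, 11, 21, 33, 37} → COUNT(*)=6
  north: ids {1, 2, 27, 35} → COUNT(*)=4

east | 6 ; north | 4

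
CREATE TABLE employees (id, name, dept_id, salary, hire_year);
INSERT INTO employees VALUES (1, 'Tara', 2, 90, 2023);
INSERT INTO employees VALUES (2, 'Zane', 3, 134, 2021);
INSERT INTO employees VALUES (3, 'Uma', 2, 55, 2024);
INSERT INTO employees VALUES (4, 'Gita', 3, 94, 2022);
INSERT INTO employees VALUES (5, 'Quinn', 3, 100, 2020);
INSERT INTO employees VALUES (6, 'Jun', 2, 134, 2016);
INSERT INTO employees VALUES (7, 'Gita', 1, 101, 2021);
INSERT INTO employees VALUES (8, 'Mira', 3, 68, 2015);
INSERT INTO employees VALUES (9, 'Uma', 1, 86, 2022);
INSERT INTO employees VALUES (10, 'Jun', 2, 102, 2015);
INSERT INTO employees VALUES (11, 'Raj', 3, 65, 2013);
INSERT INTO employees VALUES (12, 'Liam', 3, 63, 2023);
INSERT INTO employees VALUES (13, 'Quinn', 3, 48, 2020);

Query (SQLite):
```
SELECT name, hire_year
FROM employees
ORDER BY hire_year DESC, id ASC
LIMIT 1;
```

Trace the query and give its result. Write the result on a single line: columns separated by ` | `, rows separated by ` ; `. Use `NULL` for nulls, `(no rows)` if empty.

Uma | 2024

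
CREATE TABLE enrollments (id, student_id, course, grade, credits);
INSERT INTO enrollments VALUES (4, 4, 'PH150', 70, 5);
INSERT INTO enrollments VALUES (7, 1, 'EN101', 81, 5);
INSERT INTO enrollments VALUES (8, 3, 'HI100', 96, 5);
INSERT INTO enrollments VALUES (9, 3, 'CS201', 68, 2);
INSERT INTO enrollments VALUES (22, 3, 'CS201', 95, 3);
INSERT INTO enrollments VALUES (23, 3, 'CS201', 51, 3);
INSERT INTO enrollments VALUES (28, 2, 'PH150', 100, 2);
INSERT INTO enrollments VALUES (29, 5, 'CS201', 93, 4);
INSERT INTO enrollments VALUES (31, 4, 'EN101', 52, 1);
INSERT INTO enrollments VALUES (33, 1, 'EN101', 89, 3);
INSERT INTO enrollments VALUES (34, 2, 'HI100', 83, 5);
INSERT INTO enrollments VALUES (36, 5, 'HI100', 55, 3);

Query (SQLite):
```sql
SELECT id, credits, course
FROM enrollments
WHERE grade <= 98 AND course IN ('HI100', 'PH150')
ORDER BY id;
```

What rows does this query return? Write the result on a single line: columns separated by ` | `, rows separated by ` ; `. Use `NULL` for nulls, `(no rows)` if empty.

4 | 5 | PH150 ; 8 | 5 | HI100 ; 34 | 5 | HI100 ; 36 | 3 | HI100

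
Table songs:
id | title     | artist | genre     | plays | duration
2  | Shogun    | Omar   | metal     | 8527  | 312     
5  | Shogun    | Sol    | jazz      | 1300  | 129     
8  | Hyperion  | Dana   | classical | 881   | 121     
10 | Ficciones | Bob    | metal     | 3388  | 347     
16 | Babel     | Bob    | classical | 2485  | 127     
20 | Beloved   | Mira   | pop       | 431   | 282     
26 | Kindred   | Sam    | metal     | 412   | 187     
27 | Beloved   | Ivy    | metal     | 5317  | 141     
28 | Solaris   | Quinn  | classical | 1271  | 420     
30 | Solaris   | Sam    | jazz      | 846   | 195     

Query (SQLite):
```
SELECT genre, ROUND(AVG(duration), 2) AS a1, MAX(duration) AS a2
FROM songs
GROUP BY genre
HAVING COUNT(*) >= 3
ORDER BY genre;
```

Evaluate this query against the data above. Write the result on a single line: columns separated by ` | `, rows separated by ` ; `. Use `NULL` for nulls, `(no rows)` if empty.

classical | 222.67 | 420 ; metal | 246.75 | 347

Group songs by genre.
Per group compute: ROUND(AVG(duration), 2), MAX(duration).
HAVING: drop groups with fewer than 3 rows.
  classical: ids {8, 16, 28} → ROUND(AVG(duration), 2)=222.67, MAX(duration)=420
  jazz: ids {5, 30} → ROUND(AVG(duration), 2)=162, MAX(duration)=195
  metal: ids {2, 10, 26, 27} → ROUND(AVG(duration), 2)=246.75, MAX(duration)=347
  pop: ids {20} → ROUND(AVG(duration), 2)=282, MAX(duration)=282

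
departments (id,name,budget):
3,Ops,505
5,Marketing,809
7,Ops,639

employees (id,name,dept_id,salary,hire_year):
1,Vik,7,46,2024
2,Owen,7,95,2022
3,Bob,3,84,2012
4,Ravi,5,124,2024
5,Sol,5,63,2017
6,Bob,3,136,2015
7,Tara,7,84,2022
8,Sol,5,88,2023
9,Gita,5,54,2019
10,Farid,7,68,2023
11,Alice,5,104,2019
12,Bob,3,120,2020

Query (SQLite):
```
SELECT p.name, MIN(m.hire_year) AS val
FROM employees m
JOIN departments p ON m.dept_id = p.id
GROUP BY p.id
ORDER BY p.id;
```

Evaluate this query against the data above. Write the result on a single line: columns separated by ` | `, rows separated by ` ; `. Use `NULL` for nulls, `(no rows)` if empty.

Ops | 2012 ; Marketing | 2017 ; Ops | 2022

Join each employees row to its departments via dept_id.
Group joined rows by departments.id; compute MIN(m.hire_year) per group.
  3: ids {3, 6, 12} → MIN(m.hire_year)=2012
  5: ids {4, 5, 8, 9, 11} → MIN(m.hire_year)=2017
  7: ids {1, 2, 7, 10} → MIN(m.hire_year)=2022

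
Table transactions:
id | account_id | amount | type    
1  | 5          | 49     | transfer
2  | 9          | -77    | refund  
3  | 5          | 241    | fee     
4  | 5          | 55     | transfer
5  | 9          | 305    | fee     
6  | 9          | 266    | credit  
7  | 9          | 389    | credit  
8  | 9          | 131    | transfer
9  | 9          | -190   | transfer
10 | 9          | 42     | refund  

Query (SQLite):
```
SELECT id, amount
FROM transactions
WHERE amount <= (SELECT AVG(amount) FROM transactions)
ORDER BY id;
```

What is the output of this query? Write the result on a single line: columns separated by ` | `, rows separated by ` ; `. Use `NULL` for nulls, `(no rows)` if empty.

1 | 49 ; 2 | -77 ; 4 | 55 ; 9 | -190 ; 10 | 42

Scalar subquery: AVG(amount) over all transactions rows = 121.1.
Keep rows where amount <= that value.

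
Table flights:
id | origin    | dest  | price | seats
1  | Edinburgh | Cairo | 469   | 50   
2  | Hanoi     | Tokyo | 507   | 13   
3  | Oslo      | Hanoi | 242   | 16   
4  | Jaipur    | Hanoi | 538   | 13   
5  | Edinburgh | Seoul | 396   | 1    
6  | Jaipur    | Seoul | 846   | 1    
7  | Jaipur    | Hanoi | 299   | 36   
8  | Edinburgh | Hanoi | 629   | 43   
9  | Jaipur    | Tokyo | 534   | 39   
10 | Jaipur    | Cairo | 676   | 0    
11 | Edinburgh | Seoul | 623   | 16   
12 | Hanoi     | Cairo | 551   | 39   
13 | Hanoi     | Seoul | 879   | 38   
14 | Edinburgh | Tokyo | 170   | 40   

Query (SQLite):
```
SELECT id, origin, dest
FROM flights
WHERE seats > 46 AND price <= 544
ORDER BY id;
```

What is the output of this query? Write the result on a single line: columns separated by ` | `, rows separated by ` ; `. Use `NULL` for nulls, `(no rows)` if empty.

seats > 46: ids {1}
price <= 544: ids {1, 2, 3, 4, 5, 7, 9, 14}
Combine with AND.

1 | Edinburgh | Cairo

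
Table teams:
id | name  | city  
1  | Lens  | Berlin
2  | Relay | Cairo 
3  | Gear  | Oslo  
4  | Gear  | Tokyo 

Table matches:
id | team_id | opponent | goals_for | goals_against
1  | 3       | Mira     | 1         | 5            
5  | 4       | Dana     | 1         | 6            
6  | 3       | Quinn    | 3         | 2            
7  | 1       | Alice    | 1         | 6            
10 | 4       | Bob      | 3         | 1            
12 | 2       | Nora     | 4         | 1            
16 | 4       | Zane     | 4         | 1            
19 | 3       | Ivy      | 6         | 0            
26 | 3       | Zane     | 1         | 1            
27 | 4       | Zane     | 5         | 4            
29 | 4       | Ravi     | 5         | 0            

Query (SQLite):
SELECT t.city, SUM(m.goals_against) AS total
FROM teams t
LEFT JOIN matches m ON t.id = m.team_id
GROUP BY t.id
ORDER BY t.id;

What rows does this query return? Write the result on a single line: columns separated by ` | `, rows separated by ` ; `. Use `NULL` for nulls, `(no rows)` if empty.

LEFT JOIN keeps every teams row; unmatched ones get NULL for matches columns.
Group by teams.id and compute SUM(m.goals_against). SUM over an all-NULL group is NULL.
  1: ids {7} → SUM(m.goals_against)=6
  2: ids {12} → SUM(m.goals_against)=1
  3: ids {1, 6, 19, 26} → SUM(m.goals_against)=8
  4: ids {5, 10, 16, 27, 29} → SUM(m.goals_against)=12

Berlin | 6 ; Cairo | 1 ; Oslo | 8 ; Tokyo | 12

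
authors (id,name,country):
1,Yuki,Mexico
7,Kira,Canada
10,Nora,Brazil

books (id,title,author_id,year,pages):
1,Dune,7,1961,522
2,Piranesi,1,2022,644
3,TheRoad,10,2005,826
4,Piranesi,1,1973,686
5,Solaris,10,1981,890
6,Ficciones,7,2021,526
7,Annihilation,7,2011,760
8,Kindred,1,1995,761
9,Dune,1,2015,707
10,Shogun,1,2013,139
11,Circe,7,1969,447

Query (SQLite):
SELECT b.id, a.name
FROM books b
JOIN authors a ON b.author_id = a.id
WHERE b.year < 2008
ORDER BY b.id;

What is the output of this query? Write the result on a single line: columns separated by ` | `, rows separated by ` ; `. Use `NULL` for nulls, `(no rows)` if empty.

Each books row matches the authors row where author_id = authors.id.
Then keep rows with b.year < 2008.

1 | Kira ; 3 | Nora ; 4 | Yuki ; 5 | Nora ; 8 | Yuki ; 11 | Kira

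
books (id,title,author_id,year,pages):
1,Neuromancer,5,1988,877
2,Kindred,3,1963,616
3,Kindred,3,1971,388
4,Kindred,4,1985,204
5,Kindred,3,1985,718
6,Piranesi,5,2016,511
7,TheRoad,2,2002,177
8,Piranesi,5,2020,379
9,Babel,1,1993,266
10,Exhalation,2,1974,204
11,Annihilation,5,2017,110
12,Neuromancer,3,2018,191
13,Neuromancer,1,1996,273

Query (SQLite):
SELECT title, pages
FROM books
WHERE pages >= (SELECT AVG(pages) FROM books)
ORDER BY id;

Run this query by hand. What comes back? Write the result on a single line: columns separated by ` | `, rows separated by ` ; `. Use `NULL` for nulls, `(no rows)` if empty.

Scalar subquery: AVG(pages) over all books rows = 378.0.
Keep rows where pages >= that value.

Neuromancer | 877 ; Kindred | 616 ; Kindred | 388 ; Kindred | 718 ; Piranesi | 511 ; Piranesi | 379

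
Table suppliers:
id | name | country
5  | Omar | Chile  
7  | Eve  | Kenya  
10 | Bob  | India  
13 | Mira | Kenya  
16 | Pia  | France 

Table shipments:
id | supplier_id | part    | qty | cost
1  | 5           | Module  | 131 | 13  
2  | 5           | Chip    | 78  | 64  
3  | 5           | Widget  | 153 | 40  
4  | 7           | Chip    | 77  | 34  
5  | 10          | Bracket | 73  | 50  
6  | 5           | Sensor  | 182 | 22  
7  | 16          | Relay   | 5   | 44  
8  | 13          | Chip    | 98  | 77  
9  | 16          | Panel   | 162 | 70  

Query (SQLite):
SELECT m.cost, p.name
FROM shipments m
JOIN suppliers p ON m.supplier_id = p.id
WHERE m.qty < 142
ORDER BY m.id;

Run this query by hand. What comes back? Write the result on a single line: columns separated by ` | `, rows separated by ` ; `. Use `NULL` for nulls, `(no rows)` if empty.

13 | Omar ; 64 | Omar ; 34 | Eve ; 50 | Bob ; 44 | Pia ; 77 | Mira

Each shipments row matches the suppliers row where supplier_id = suppliers.id.
Then keep rows with m.qty < 142.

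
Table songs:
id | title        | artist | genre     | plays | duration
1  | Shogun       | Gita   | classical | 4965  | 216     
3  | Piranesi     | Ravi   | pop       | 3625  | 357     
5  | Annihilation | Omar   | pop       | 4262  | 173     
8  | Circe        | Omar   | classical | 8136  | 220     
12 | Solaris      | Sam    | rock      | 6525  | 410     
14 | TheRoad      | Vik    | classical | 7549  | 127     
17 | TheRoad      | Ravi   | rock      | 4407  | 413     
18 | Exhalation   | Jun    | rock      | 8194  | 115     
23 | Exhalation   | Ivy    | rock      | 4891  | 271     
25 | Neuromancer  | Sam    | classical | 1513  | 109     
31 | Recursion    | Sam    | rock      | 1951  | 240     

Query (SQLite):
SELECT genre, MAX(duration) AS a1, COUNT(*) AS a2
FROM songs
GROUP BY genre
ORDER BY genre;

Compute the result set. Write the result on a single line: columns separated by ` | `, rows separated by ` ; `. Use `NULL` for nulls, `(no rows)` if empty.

Group songs by genre.
Per group compute: MAX(duration), COUNT(*).
  classical: ids {1, 8, 14, 25} → MAX(duration)=220, COUNT(*)=4
  pop: ids {3, 5} → MAX(duration)=357, COUNT(*)=2
  rock: ids {12, 17, 18, 23, 31} → MAX(duration)=413, COUNT(*)=5

classical | 220 | 4 ; pop | 357 | 2 ; rock | 413 | 5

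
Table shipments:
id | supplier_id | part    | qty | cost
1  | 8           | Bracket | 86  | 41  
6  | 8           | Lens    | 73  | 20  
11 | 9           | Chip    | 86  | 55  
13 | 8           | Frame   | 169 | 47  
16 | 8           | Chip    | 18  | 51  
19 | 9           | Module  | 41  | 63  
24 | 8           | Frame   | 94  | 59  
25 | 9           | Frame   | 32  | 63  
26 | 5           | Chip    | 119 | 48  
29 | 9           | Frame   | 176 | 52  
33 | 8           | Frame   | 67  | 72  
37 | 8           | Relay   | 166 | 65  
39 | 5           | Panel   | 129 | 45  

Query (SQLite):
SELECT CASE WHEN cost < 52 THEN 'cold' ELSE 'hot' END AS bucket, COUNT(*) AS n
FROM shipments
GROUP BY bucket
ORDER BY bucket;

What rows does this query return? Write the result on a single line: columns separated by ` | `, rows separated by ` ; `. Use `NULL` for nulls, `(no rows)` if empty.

Bucket rows by cost < 52 → 'cold' else 'hot'; count each bucket.

cold | 6 ; hot | 7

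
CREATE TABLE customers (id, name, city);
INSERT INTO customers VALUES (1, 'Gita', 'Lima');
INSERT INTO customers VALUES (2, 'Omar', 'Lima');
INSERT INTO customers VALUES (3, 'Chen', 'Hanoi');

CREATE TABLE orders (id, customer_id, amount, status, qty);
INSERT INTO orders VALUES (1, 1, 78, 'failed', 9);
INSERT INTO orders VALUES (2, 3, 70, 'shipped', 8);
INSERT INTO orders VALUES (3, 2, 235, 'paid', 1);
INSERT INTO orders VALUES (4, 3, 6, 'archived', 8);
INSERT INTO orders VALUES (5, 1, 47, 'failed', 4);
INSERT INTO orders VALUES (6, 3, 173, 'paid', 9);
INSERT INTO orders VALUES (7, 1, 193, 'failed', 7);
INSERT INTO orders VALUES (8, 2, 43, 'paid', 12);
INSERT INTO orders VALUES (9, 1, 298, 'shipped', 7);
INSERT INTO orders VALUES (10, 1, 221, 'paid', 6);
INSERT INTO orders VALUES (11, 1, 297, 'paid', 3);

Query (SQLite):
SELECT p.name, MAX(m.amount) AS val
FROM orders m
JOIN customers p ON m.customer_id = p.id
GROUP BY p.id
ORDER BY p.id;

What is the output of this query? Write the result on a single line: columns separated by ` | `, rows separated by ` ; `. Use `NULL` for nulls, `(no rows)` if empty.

Gita | 298 ; Omar | 235 ; Chen | 173

Join each orders row to its customers via customer_id.
Group joined rows by customers.id; compute MAX(m.amount) per group.
  1: ids {1, 5, 7, 9, 10, 11} → MAX(m.amount)=298
  2: ids {3, 8} → MAX(m.amount)=235
  3: ids {2, 4, 6} → MAX(m.amount)=173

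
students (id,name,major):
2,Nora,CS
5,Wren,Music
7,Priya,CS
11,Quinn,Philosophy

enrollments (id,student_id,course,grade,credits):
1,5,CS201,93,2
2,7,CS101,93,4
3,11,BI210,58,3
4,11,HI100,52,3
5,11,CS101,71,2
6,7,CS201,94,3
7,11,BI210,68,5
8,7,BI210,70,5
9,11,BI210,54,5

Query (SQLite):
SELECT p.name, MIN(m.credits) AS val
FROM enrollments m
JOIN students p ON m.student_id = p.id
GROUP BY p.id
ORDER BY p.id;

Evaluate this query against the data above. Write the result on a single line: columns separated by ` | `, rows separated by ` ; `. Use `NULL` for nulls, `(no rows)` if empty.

Join each enrollments row to its students via student_id.
Group joined rows by students.id; compute MIN(m.credits) per group.
  5: ids {1} → MIN(m.credits)=2
  7: ids {2, 6, 8} → MIN(m.credits)=3
  11: ids {3, 4, 5, 7, 9} → MIN(m.credits)=2

Wren | 2 ; Priya | 3 ; Quinn | 2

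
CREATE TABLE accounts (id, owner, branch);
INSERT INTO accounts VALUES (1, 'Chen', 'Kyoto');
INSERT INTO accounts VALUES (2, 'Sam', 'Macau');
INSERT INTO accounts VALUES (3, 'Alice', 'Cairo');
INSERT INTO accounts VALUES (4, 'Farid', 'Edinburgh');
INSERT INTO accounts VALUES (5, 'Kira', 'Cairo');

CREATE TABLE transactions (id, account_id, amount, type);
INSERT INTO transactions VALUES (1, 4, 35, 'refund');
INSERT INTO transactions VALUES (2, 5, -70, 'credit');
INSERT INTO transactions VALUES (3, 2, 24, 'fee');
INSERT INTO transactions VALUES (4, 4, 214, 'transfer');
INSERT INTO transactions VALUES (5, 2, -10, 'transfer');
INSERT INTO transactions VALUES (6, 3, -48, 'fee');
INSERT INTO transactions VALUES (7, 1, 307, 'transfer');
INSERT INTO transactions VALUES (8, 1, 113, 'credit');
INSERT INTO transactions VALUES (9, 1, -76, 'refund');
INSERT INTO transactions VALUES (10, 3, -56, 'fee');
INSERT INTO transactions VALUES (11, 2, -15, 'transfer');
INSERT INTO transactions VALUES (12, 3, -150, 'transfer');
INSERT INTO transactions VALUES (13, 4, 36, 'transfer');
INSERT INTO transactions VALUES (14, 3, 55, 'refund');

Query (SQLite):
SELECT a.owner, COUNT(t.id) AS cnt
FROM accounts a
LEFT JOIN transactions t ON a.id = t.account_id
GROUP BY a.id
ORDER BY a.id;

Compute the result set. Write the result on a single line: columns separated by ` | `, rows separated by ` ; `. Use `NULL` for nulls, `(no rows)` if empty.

LEFT JOIN keeps every accounts row; unmatched ones get NULL for transactions columns.
Group by accounts.id and compute COUNT(t.id). COUNT(col) of an all-NULL group is 0.
  1: ids {7, 8, 9} → COUNT(t.id)=3
  2: ids {3, 5, 11} → COUNT(t.id)=3
  3: ids {6, 10, 12, 14} → COUNT(t.id)=4
  4: ids {1, 4, 13} → COUNT(t.id)=3
  5: ids {2} → COUNT(t.id)=1

Chen | 3 ; Sam | 3 ; Alice | 4 ; Farid | 3 ; Kira | 1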